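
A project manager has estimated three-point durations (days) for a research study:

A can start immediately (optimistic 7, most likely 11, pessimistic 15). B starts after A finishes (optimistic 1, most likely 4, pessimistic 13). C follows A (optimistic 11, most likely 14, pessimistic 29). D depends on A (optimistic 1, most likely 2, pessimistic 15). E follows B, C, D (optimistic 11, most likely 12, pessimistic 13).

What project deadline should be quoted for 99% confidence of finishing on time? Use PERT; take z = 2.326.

46.7 days

te_A = (7 + 4·11 + 15)/6 = 66/6 = 11; σ²_A = ((15−7)/6)² = 1.778
te_B = (1 + 4·4 + 13)/6 = 30/6 = 5; σ²_B = ((13−1)/6)² = 4.000
te_C = (11 + 4·14 + 29)/6 = 96/6 = 16; σ²_C = ((29−11)/6)² = 9.000
te_D = (1 + 4·2 + 15)/6 = 24/6 = 4; σ²_D = ((15−1)/6)² = 5.444
te_E = (11 + 4·12 + 13)/6 = 72/6 = 12; σ²_E = ((13−11)/6)² = 0.111

Forward pass:
ES_A = 0; EF_A = 11
ES_B = 11; EF_B = 11+5 = 16
ES_C = 11; EF_C = 11+16 = 27
ES_D = 11; EF_D = 11+4 = 15
ES_E = max(EF_B=16, EF_C=27, EF_D=15) = 27; EF_E = 27+12 = 39
Expected project duration μ = 39 days. Critical path: A → C → E.

Variance along critical path = 1.778 + 9.000 + 0.111 = 10.889; σ = 3.300 days.
D = μ + z·σ = 39 + 2.326·3.300 = 46.7 days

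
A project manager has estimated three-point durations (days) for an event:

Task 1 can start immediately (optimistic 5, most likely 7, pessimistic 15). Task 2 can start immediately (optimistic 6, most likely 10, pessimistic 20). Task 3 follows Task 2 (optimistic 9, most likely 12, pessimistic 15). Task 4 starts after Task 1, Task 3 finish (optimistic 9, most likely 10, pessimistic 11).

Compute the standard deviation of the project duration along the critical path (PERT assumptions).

te_Task 1 = (5 + 4·7 + 15)/6 = 48/6 = 8; σ²_Task 1 = ((15−5)/6)² = 2.778
te_Task 2 = (6 + 4·10 + 20)/6 = 66/6 = 11; σ²_Task 2 = ((20−6)/6)² = 5.444
te_Task 3 = (9 + 4·12 + 15)/6 = 72/6 = 12; σ²_Task 3 = ((15−9)/6)² = 1.000
te_Task 4 = (9 + 4·10 + 11)/6 = 60/6 = 10; σ²_Task 4 = ((11−9)/6)² = 0.111

Forward pass:
ES_Task 1 = 0; EF_Task 1 = 8
ES_Task 2 = 0; EF_Task 2 = 11
ES_Task 3 = 11; EF_Task 3 = 11+12 = 23
ES_Task 4 = max(EF_Task 1=8, EF_Task 3=23) = 23; EF_Task 4 = 23+10 = 33
Expected project duration μ = 33 days. Critical path: Task 2 → Task 3 → Task 4.

Variance along critical path = 5.444 + 1.000 + 0.111 = 6.556
σ = √6.556 = 2.560 days

2.56 days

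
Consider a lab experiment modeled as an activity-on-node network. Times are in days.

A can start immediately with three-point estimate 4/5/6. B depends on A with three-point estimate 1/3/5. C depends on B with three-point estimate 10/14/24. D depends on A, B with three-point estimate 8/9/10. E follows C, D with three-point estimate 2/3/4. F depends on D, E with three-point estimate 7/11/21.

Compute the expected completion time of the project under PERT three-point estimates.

te_A = (4 + 4·5 + 6)/6 = 30/6 = 5
te_B = (1 + 4·3 + 5)/6 = 18/6 = 3
te_C = (10 + 4·14 + 24)/6 = 90/6 = 15
te_D = (8 + 4·9 + 10)/6 = 54/6 = 9
te_E = (2 + 4·3 + 4)/6 = 18/6 = 3
te_F = (7 + 4·11 + 21)/6 = 72/6 = 12

Forward pass:
ES_A = 0; EF_A = 5
ES_B = 5; EF_B = 5+3 = 8
ES_C = 8; EF_C = 8+15 = 23
ES_D = max(EF_A=5, EF_B=8) = 8; EF_D = 8+9 = 17
ES_E = max(EF_C=23, EF_D=17) = 23; EF_E = 23+3 = 26
ES_F = max(EF_D=17, EF_E=26) = 26; EF_F = 26+12 = 38
Expected project duration μ = 38 days. Critical path: A → B → C → E → F.

38 days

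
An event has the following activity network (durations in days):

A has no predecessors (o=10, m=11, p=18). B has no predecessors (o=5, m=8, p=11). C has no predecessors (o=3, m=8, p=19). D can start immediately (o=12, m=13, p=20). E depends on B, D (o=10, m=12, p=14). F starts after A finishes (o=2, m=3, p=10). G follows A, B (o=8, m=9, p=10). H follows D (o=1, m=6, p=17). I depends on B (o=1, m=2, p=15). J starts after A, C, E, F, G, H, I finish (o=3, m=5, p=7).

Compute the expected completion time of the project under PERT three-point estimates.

31 days

te_A = (10 + 4·11 + 18)/6 = 72/6 = 12
te_B = (5 + 4·8 + 11)/6 = 48/6 = 8
te_C = (3 + 4·8 + 19)/6 = 54/6 = 9
te_D = (12 + 4·13 + 20)/6 = 84/6 = 14
te_E = (10 + 4·12 + 14)/6 = 72/6 = 12
te_F = (2 + 4·3 + 10)/6 = 24/6 = 4
te_G = (8 + 4·9 + 10)/6 = 54/6 = 9
te_H = (1 + 4·6 + 17)/6 = 42/6 = 7
te_I = (1 + 4·2 + 15)/6 = 24/6 = 4
te_J = (3 + 4·5 + 7)/6 = 30/6 = 5

Forward pass:
ES_A = 0; EF_A = 12
ES_B = 0; EF_B = 8
ES_C = 0; EF_C = 9
ES_D = 0; EF_D = 14
ES_E = max(EF_B=8, EF_D=14) = 14; EF_E = 14+12 = 26
ES_F = 12; EF_F = 12+4 = 16
ES_G = max(EF_A=12, EF_B=8) = 12; EF_G = 12+9 = 21
ES_H = 14; EF_H = 14+7 = 21
ES_I = 8; EF_I = 8+4 = 12
ES_J = max(EF_A=12, EF_C=9, EF_E=26, EF_F=16, EF_G=21, EF_H=21, EF_I=12) = 26; EF_J = 26+5 = 31
Expected project duration μ = 31 days. Critical path: D → E → J.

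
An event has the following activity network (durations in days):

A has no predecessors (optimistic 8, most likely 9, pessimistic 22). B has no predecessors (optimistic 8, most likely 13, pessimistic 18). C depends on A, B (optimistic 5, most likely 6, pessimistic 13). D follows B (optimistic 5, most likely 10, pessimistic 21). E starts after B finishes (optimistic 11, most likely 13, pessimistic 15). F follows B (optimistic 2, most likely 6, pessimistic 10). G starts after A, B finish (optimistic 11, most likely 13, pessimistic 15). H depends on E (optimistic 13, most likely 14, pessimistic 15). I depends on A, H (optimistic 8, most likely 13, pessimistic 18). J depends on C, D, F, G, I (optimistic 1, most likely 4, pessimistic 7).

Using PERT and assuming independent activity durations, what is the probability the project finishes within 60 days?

te_A = (8 + 4·9 + 22)/6 = 66/6 = 11; σ²_A = ((22−8)/6)² = 5.444
te_B = (8 + 4·13 + 18)/6 = 78/6 = 13; σ²_B = ((18−8)/6)² = 2.778
te_C = (5 + 4·6 + 13)/6 = 42/6 = 7; σ²_C = ((13−5)/6)² = 1.778
te_D = (5 + 4·10 + 21)/6 = 66/6 = 11; σ²_D = ((21−5)/6)² = 7.111
te_E = (11 + 4·13 + 15)/6 = 78/6 = 13; σ²_E = ((15−11)/6)² = 0.444
te_F = (2 + 4·6 + 10)/6 = 36/6 = 6; σ²_F = ((10−2)/6)² = 1.778
te_G = (11 + 4·13 + 15)/6 = 78/6 = 13; σ²_G = ((15−11)/6)² = 0.444
te_H = (13 + 4·14 + 15)/6 = 84/6 = 14; σ²_H = ((15−13)/6)² = 0.111
te_I = (8 + 4·13 + 18)/6 = 78/6 = 13; σ²_I = ((18−8)/6)² = 2.778
te_J = (1 + 4·4 + 7)/6 = 24/6 = 4; σ²_J = ((7−1)/6)² = 1.000

Forward pass:
ES_A = 0; EF_A = 11
ES_B = 0; EF_B = 13
ES_C = max(EF_A=11, EF_B=13) = 13; EF_C = 13+7 = 20
ES_D = 13; EF_D = 13+11 = 24
ES_E = 13; EF_E = 13+13 = 26
ES_F = 13; EF_F = 13+6 = 19
ES_G = max(EF_A=11, EF_B=13) = 13; EF_G = 13+13 = 26
ES_H = 26; EF_H = 26+14 = 40
ES_I = max(EF_A=11, EF_H=40) = 40; EF_I = 40+13 = 53
ES_J = max(EF_C=20, EF_D=24, EF_F=19, EF_G=26, EF_I=53) = 53; EF_J = 53+4 = 57
Expected project duration μ = 57 days. Critical path: B → E → H → I → J.

Variance along critical path = 2.778 + 0.444 + 0.111 + 2.778 + 1.000 = 7.111; σ = √7.111 = 2.667 days.
Z = (60 − 57) / 2.667 = 1.125
P(T ≤ 60) = Φ(1.125) ≈ 0.870

0.870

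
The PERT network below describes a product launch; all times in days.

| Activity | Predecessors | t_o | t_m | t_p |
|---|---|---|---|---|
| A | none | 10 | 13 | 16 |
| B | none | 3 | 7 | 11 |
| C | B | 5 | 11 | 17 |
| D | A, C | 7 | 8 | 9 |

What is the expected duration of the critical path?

te_A = (10 + 4·13 + 16)/6 = 78/6 = 13
te_B = (3 + 4·7 + 11)/6 = 42/6 = 7
te_C = (5 + 4·11 + 17)/6 = 66/6 = 11
te_D = (7 + 4·8 + 9)/6 = 48/6 = 8

Forward pass:
ES_A = 0; EF_A = 13
ES_B = 0; EF_B = 7
ES_C = 7; EF_C = 7+11 = 18
ES_D = max(EF_A=13, EF_C=18) = 18; EF_D = 18+8 = 26
Expected project duration μ = 26 days. Critical path: B → C → D.

26 days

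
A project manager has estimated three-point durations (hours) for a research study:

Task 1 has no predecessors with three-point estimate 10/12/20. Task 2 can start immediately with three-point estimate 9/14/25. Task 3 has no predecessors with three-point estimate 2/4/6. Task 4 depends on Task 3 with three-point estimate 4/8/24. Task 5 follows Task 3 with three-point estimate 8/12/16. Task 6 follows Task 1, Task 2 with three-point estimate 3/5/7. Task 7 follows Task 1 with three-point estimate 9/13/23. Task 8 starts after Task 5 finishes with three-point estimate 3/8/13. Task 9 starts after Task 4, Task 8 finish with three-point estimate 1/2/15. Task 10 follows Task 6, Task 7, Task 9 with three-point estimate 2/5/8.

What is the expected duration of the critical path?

33 hours

te_Task 1 = (10 + 4·12 + 20)/6 = 78/6 = 13
te_Task 2 = (9 + 4·14 + 25)/6 = 90/6 = 15
te_Task 3 = (2 + 4·4 + 6)/6 = 24/6 = 4
te_Task 4 = (4 + 4·8 + 24)/6 = 60/6 = 10
te_Task 5 = (8 + 4·12 + 16)/6 = 72/6 = 12
te_Task 6 = (3 + 4·5 + 7)/6 = 30/6 = 5
te_Task 7 = (9 + 4·13 + 23)/6 = 84/6 = 14
te_Task 8 = (3 + 4·8 + 13)/6 = 48/6 = 8
te_Task 9 = (1 + 4·2 + 15)/6 = 24/6 = 4
te_Task 10 = (2 + 4·5 + 8)/6 = 30/6 = 5

Forward pass:
ES_Task 1 = 0; EF_Task 1 = 13
ES_Task 2 = 0; EF_Task 2 = 15
ES_Task 3 = 0; EF_Task 3 = 4
ES_Task 4 = 4; EF_Task 4 = 4+10 = 14
ES_Task 5 = 4; EF_Task 5 = 4+12 = 16
ES_Task 6 = max(EF_Task 1=13, EF_Task 2=15) = 15; EF_Task 6 = 15+5 = 20
ES_Task 7 = 13; EF_Task 7 = 13+14 = 27
ES_Task 8 = 16; EF_Task 8 = 16+8 = 24
ES_Task 9 = max(EF_Task 4=14, EF_Task 8=24) = 24; EF_Task 9 = 24+4 = 28
ES_Task 10 = max(EF_Task 6=20, EF_Task 7=27, EF_Task 9=28) = 28; EF_Task 10 = 28+5 = 33
Expected project duration μ = 33 hours. Critical path: Task 3 → Task 5 → Task 8 → Task 9 → Task 10.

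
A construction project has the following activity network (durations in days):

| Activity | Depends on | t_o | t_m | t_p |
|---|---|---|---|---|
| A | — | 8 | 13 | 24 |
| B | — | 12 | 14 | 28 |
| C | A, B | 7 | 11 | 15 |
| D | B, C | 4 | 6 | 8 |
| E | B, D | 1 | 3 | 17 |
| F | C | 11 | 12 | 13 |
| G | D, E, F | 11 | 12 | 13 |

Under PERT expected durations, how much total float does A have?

te_A = (8 + 4·13 + 24)/6 = 84/6 = 14
te_B = (12 + 4·14 + 28)/6 = 96/6 = 16
te_C = (7 + 4·11 + 15)/6 = 66/6 = 11
te_D = (4 + 4·6 + 8)/6 = 36/6 = 6
te_E = (1 + 4·3 + 17)/6 = 30/6 = 5
te_F = (11 + 4·12 + 13)/6 = 72/6 = 12
te_G = (11 + 4·12 + 13)/6 = 72/6 = 12

Forward pass:
ES_A = 0; EF_A = 14
ES_B = 0; EF_B = 16
ES_C = max(EF_A=14, EF_B=16) = 16; EF_C = 16+11 = 27
ES_D = max(EF_B=16, EF_C=27) = 27; EF_D = 27+6 = 33
ES_E = max(EF_B=16, EF_D=33) = 33; EF_E = 33+5 = 38
ES_F = 27; EF_F = 27+12 = 39
ES_G = max(EF_D=33, EF_E=38, EF_F=39) = 39; EF_G = 39+12 = 51
Expected project duration μ = 51 days. Critical path: B → C → F → G.

Backward pass:
LF_G = 51; LS_G = 51−12 = 39
LF_F = LS_G = 39; LS_F = 39−12 = 27
LF_E = LS_G = 39; LS_E = 39−5 = 34
LF_D = min(LS_E=34, LS_G=39) = 34; LS_D = 34−6 = 28
LF_C = min(LS_D=28, LS_F=27) = 27; LS_C = 27−11 = 16
LF_B = min(LS_C=16, LS_D=28, LS_E=34) = 16; LS_B = 16−16 = 0
LF_A = LS_C = 16; LS_A = 16−14 = 2
Slack_A = LS_A − ES_A = 2 − 0 = 2

2 days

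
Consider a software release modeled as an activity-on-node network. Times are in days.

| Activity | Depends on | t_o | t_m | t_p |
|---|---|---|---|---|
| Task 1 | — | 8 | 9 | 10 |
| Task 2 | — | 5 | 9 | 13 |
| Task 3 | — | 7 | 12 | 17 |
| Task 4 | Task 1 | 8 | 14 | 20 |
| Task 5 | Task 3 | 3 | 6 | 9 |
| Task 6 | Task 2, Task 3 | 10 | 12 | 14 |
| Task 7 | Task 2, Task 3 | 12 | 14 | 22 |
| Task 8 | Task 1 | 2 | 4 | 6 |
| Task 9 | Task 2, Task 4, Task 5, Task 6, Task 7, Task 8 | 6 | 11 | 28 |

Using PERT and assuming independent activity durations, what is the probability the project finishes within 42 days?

0.677

te_Task 1 = (8 + 4·9 + 10)/6 = 54/6 = 9; σ²_Task 1 = ((10−8)/6)² = 0.111
te_Task 2 = (5 + 4·9 + 13)/6 = 54/6 = 9; σ²_Task 2 = ((13−5)/6)² = 1.778
te_Task 3 = (7 + 4·12 + 17)/6 = 72/6 = 12; σ²_Task 3 = ((17−7)/6)² = 2.778
te_Task 4 = (8 + 4·14 + 20)/6 = 84/6 = 14; σ²_Task 4 = ((20−8)/6)² = 4.000
te_Task 5 = (3 + 4·6 + 9)/6 = 36/6 = 6; σ²_Task 5 = ((9−3)/6)² = 1.000
te_Task 6 = (10 + 4·12 + 14)/6 = 72/6 = 12; σ²_Task 6 = ((14−10)/6)² = 0.444
te_Task 7 = (12 + 4·14 + 22)/6 = 90/6 = 15; σ²_Task 7 = ((22−12)/6)² = 2.778
te_Task 8 = (2 + 4·4 + 6)/6 = 24/6 = 4; σ²_Task 8 = ((6−2)/6)² = 0.444
te_Task 9 = (6 + 4·11 + 28)/6 = 78/6 = 13; σ²_Task 9 = ((28−6)/6)² = 13.444

Forward pass:
ES_Task 1 = 0; EF_Task 1 = 9
ES_Task 2 = 0; EF_Task 2 = 9
ES_Task 3 = 0; EF_Task 3 = 12
ES_Task 4 = 9; EF_Task 4 = 9+14 = 23
ES_Task 5 = 12; EF_Task 5 = 12+6 = 18
ES_Task 6 = max(EF_Task 2=9, EF_Task 3=12) = 12; EF_Task 6 = 12+12 = 24
ES_Task 7 = max(EF_Task 2=9, EF_Task 3=12) = 12; EF_Task 7 = 12+15 = 27
ES_Task 8 = 9; EF_Task 8 = 9+4 = 13
ES_Task 9 = max(EF_Task 2=9, EF_Task 4=23, EF_Task 5=18, EF_Task 6=24, EF_Task 7=27, EF_Task 8=13) = 27; EF_Task 9 = 27+13 = 40
Expected project duration μ = 40 days. Critical path: Task 3 → Task 7 → Task 9.

Variance along critical path = 2.778 + 2.778 + 13.444 = 19.000; σ = √19.000 = 4.359 days.
Z = (42 − 40) / 4.359 = 0.459
P(T ≤ 42) = Φ(0.459) ≈ 0.677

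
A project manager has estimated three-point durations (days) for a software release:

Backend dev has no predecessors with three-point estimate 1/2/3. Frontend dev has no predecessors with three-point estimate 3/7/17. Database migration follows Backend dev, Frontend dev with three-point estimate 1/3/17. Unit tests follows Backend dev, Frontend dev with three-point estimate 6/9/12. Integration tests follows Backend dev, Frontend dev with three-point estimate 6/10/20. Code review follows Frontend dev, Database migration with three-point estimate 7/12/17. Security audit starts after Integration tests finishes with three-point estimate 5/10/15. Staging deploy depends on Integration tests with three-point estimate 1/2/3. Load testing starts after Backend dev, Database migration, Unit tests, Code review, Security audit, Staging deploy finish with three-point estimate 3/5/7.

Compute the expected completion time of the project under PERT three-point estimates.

te_Backend dev = (1 + 4·2 + 3)/6 = 12/6 = 2
te_Frontend dev = (3 + 4·7 + 17)/6 = 48/6 = 8
te_Database migration = (1 + 4·3 + 17)/6 = 30/6 = 5
te_Unit tests = (6 + 4·9 + 12)/6 = 54/6 = 9
te_Integration tests = (6 + 4·10 + 20)/6 = 66/6 = 11
te_Code review = (7 + 4·12 + 17)/6 = 72/6 = 12
te_Security audit = (5 + 4·10 + 15)/6 = 60/6 = 10
te_Staging deploy = (1 + 4·2 + 3)/6 = 12/6 = 2
te_Load testing = (3 + 4·5 + 7)/6 = 30/6 = 5

Forward pass:
ES_Backend dev = 0; EF_Backend dev = 2
ES_Frontend dev = 0; EF_Frontend dev = 8
ES_Database migration = max(EF_Backend dev=2, EF_Frontend dev=8) = 8; EF_Database migration = 8+5 = 13
ES_Unit tests = max(EF_Backend dev=2, EF_Frontend dev=8) = 8; EF_Unit tests = 8+9 = 17
ES_Integration tests = max(EF_Backend dev=2, EF_Frontend dev=8) = 8; EF_Integration tests = 8+11 = 19
ES_Code review = max(EF_Frontend dev=8, EF_Database migration=13) = 13; EF_Code review = 13+12 = 25
ES_Security audit = 19; EF_Security audit = 19+10 = 29
ES_Staging deploy = 19; EF_Staging deploy = 19+2 = 21
ES_Load testing = max(EF_Backend dev=2, EF_Database migration=13, EF_Unit tests=17, EF_Code review=25, EF_Security audit=29, EF_Staging deploy=21) = 29; EF_Load testing = 29+5 = 34
Expected project duration μ = 34 days. Critical path: Frontend dev → Integration tests → Security audit → Load testing.

34 days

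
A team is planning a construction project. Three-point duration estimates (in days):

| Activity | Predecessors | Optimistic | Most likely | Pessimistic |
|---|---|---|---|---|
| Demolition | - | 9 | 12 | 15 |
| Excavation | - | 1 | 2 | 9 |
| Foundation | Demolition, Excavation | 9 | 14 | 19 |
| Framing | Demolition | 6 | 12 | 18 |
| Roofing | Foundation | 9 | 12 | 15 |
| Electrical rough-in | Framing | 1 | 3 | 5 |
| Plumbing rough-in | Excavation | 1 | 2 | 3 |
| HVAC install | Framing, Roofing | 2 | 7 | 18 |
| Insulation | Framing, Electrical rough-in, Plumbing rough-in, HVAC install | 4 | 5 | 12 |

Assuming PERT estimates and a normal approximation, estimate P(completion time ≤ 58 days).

te_Demolition = (9 + 4·12 + 15)/6 = 72/6 = 12; σ²_Demolition = ((15−9)/6)² = 1.000
te_Excavation = (1 + 4·2 + 9)/6 = 18/6 = 3; σ²_Excavation = ((9−1)/6)² = 1.778
te_Foundation = (9 + 4·14 + 19)/6 = 84/6 = 14; σ²_Foundation = ((19−9)/6)² = 2.778
te_Framing = (6 + 4·12 + 18)/6 = 72/6 = 12; σ²_Framing = ((18−6)/6)² = 4.000
te_Roofing = (9 + 4·12 + 15)/6 = 72/6 = 12; σ²_Roofing = ((15−9)/6)² = 1.000
te_Electrical rough-in = (1 + 4·3 + 5)/6 = 18/6 = 3; σ²_Electrical rough-in = ((5−1)/6)² = 0.444
te_Plumbing rough-in = (1 + 4·2 + 3)/6 = 12/6 = 2; σ²_Plumbing rough-in = ((3−1)/6)² = 0.111
te_HVAC install = (2 + 4·7 + 18)/6 = 48/6 = 8; σ²_HVAC install = ((18−2)/6)² = 7.111
te_Insulation = (4 + 4·5 + 12)/6 = 36/6 = 6; σ²_Insulation = ((12−4)/6)² = 1.778

Forward pass:
ES_Demolition = 0; EF_Demolition = 12
ES_Excavation = 0; EF_Excavation = 3
ES_Foundation = max(EF_Demolition=12, EF_Excavation=3) = 12; EF_Foundation = 12+14 = 26
ES_Framing = 12; EF_Framing = 12+12 = 24
ES_Roofing = 26; EF_Roofing = 26+12 = 38
ES_Electrical rough-in = 24; EF_Electrical rough-in = 24+3 = 27
ES_Plumbing rough-in = 3; EF_Plumbing rough-in = 3+2 = 5
ES_HVAC install = max(EF_Framing=24, EF_Roofing=38) = 38; EF_HVAC install = 38+8 = 46
ES_Insulation = max(EF_Framing=24, EF_Electrical rough-in=27, EF_Plumbing rough-in=5, EF_HVAC install=46) = 46; EF_Insulation = 46+6 = 52
Expected project duration μ = 52 days. Critical path: Demolition → Foundation → Roofing → HVAC install → Insulation.

Variance along critical path = 1.000 + 2.778 + 1.000 + 7.111 + 1.778 = 13.667; σ = √13.667 = 3.697 days.
Z = (58 − 52) / 3.697 = 1.623
P(T ≤ 58) = Φ(1.623) ≈ 0.948

0.948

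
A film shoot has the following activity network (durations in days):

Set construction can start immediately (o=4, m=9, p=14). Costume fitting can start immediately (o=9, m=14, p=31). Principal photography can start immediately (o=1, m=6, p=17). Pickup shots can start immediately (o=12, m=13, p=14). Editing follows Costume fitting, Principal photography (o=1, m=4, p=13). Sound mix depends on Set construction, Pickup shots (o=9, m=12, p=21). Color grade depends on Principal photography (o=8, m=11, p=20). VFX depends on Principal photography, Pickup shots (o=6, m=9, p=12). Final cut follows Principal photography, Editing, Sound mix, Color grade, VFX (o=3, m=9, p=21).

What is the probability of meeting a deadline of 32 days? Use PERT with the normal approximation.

te_Set construction = (4 + 4·9 + 14)/6 = 54/6 = 9; σ²_Set construction = ((14−4)/6)² = 2.778
te_Costume fitting = (9 + 4·14 + 31)/6 = 96/6 = 16; σ²_Costume fitting = ((31−9)/6)² = 13.444
te_Principal photography = (1 + 4·6 + 17)/6 = 42/6 = 7; σ²_Principal photography = ((17−1)/6)² = 7.111
te_Pickup shots = (12 + 4·13 + 14)/6 = 78/6 = 13; σ²_Pickup shots = ((14−12)/6)² = 0.111
te_Editing = (1 + 4·4 + 13)/6 = 30/6 = 5; σ²_Editing = ((13−1)/6)² = 4.000
te_Sound mix = (9 + 4·12 + 21)/6 = 78/6 = 13; σ²_Sound mix = ((21−9)/6)² = 4.000
te_Color grade = (8 + 4·11 + 20)/6 = 72/6 = 12; σ²_Color grade = ((20−8)/6)² = 4.000
te_VFX = (6 + 4·9 + 12)/6 = 54/6 = 9; σ²_VFX = ((12−6)/6)² = 1.000
te_Final cut = (3 + 4·9 + 21)/6 = 60/6 = 10; σ²_Final cut = ((21−3)/6)² = 9.000

Forward pass:
ES_Set construction = 0; EF_Set construction = 9
ES_Costume fitting = 0; EF_Costume fitting = 16
ES_Principal photography = 0; EF_Principal photography = 7
ES_Pickup shots = 0; EF_Pickup shots = 13
ES_Editing = max(EF_Costume fitting=16, EF_Principal photography=7) = 16; EF_Editing = 16+5 = 21
ES_Sound mix = max(EF_Set construction=9, EF_Pickup shots=13) = 13; EF_Sound mix = 13+13 = 26
ES_Color grade = 7; EF_Color grade = 7+12 = 19
ES_VFX = max(EF_Principal photography=7, EF_Pickup shots=13) = 13; EF_VFX = 13+9 = 22
ES_Final cut = max(EF_Principal photography=7, EF_Editing=21, EF_Sound mix=26, EF_Color grade=19, EF_VFX=22) = 26; EF_Final cut = 26+10 = 36
Expected project duration μ = 36 days. Critical path: Pickup shots → Sound mix → Final cut.

Variance along critical path = 0.111 + 4.000 + 9.000 = 13.111; σ = √13.111 = 3.621 days.
Z = (32 − 36) / 3.621 = -1.105
P(T ≤ 32) = Φ(-1.105) ≈ 0.135

0.135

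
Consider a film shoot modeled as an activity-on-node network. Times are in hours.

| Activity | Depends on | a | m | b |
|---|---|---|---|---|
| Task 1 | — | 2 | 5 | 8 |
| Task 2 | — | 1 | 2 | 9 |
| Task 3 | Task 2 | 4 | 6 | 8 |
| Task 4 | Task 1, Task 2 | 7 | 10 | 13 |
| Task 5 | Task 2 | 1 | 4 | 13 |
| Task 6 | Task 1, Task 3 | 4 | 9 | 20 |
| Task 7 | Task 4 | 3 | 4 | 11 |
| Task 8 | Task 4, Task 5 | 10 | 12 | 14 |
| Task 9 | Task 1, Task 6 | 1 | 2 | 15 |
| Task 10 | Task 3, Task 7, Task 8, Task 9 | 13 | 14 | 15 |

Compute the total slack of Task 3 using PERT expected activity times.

te_Task 1 = (2 + 4·5 + 8)/6 = 30/6 = 5
te_Task 2 = (1 + 4·2 + 9)/6 = 18/6 = 3
te_Task 3 = (4 + 4·6 + 8)/6 = 36/6 = 6
te_Task 4 = (7 + 4·10 + 13)/6 = 60/6 = 10
te_Task 5 = (1 + 4·4 + 13)/6 = 30/6 = 5
te_Task 6 = (4 + 4·9 + 20)/6 = 60/6 = 10
te_Task 7 = (3 + 4·4 + 11)/6 = 30/6 = 5
te_Task 8 = (10 + 4·12 + 14)/6 = 72/6 = 12
te_Task 9 = (1 + 4·2 + 15)/6 = 24/6 = 4
te_Task 10 = (13 + 4·14 + 15)/6 = 84/6 = 14

Forward pass:
ES_Task 1 = 0; EF_Task 1 = 5
ES_Task 2 = 0; EF_Task 2 = 3
ES_Task 3 = 3; EF_Task 3 = 3+6 = 9
ES_Task 4 = max(EF_Task 1=5, EF_Task 2=3) = 5; EF_Task 4 = 5+10 = 15
ES_Task 5 = 3; EF_Task 5 = 3+5 = 8
ES_Task 6 = max(EF_Task 1=5, EF_Task 3=9) = 9; EF_Task 6 = 9+10 = 19
ES_Task 7 = 15; EF_Task 7 = 15+5 = 20
ES_Task 8 = max(EF_Task 4=15, EF_Task 5=8) = 15; EF_Task 8 = 15+12 = 27
ES_Task 9 = max(EF_Task 1=5, EF_Task 6=19) = 19; EF_Task 9 = 19+4 = 23
ES_Task 10 = max(EF_Task 3=9, EF_Task 7=20, EF_Task 8=27, EF_Task 9=23) = 27; EF_Task 10 = 27+14 = 41
Expected project duration μ = 41 hours. Critical path: Task 1 → Task 4 → Task 8 → Task 10.

Backward pass:
LF_Task 10 = 41; LS_Task 10 = 41−14 = 27
LF_Task 9 = LS_Task 10 = 27; LS_Task 9 = 27−4 = 23
LF_Task 8 = LS_Task 10 = 27; LS_Task 8 = 27−12 = 15
LF_Task 7 = LS_Task 10 = 27; LS_Task 7 = 27−5 = 22
LF_Task 6 = LS_Task 9 = 23; LS_Task 6 = 23−10 = 13
LF_Task 5 = LS_Task 8 = 15; LS_Task 5 = 15−5 = 10
LF_Task 4 = min(LS_Task 7=22, LS_Task 8=15) = 15; LS_Task 4 = 15−10 = 5
LF_Task 3 = min(LS_Task 6=13, LS_Task 10=27) = 13; LS_Task 3 = 13−6 = 7
LF_Task 2 = min(LS_Task 3=7, LS_Task 4=5, LS_Task 5=10) = 5; LS_Task 2 = 5−3 = 2
LF_Task 1 = min(LS_Task 4=5, LS_Task 6=13, LS_Task 9=23) = 5; LS_Task 1 = 5−5 = 0
Slack_Task 3 = LS_Task 3 − ES_Task 3 = 7 − 3 = 4

4 hours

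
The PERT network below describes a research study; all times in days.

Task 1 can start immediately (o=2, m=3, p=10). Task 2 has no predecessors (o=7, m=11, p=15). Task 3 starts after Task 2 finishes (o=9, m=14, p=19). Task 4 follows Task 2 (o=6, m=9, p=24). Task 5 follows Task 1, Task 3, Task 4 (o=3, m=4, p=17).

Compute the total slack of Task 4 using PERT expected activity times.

te_Task 1 = (2 + 4·3 + 10)/6 = 24/6 = 4
te_Task 2 = (7 + 4·11 + 15)/6 = 66/6 = 11
te_Task 3 = (9 + 4·14 + 19)/6 = 84/6 = 14
te_Task 4 = (6 + 4·9 + 24)/6 = 66/6 = 11
te_Task 5 = (3 + 4·4 + 17)/6 = 36/6 = 6

Forward pass:
ES_Task 1 = 0; EF_Task 1 = 4
ES_Task 2 = 0; EF_Task 2 = 11
ES_Task 3 = 11; EF_Task 3 = 11+14 = 25
ES_Task 4 = 11; EF_Task 4 = 11+11 = 22
ES_Task 5 = max(EF_Task 1=4, EF_Task 3=25, EF_Task 4=22) = 25; EF_Task 5 = 25+6 = 31
Expected project duration μ = 31 days. Critical path: Task 2 → Task 3 → Task 5.

Backward pass:
LF_Task 5 = 31; LS_Task 5 = 31−6 = 25
LF_Task 4 = LS_Task 5 = 25; LS_Task 4 = 25−11 = 14
LF_Task 3 = LS_Task 5 = 25; LS_Task 3 = 25−14 = 11
LF_Task 2 = min(LS_Task 3=11, LS_Task 4=14) = 11; LS_Task 2 = 11−11 = 0
LF_Task 1 = LS_Task 5 = 25; LS_Task 1 = 25−4 = 21
Slack_Task 4 = LS_Task 4 − ES_Task 4 = 14 − 11 = 3

3 days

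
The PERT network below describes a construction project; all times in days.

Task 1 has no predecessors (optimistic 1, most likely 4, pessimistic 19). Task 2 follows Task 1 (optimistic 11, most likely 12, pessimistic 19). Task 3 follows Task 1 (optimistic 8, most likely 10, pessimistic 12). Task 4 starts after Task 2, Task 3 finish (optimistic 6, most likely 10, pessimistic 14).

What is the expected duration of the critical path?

te_Task 1 = (1 + 4·4 + 19)/6 = 36/6 = 6
te_Task 2 = (11 + 4·12 + 19)/6 = 78/6 = 13
te_Task 3 = (8 + 4·10 + 12)/6 = 60/6 = 10
te_Task 4 = (6 + 4·10 + 14)/6 = 60/6 = 10

Forward pass:
ES_Task 1 = 0; EF_Task 1 = 6
ES_Task 2 = 6; EF_Task 2 = 6+13 = 19
ES_Task 3 = 6; EF_Task 3 = 6+10 = 16
ES_Task 4 = max(EF_Task 2=19, EF_Task 3=16) = 19; EF_Task 4 = 19+10 = 29
Expected project duration μ = 29 days. Critical path: Task 1 → Task 2 → Task 4.

29 days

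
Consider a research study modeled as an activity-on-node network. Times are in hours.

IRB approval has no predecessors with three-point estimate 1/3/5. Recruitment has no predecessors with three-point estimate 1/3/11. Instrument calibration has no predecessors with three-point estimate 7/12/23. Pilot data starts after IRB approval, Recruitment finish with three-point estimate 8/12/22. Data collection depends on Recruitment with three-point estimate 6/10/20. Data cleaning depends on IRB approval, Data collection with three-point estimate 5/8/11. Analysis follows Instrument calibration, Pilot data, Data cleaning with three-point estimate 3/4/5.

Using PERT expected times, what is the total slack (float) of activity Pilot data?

6 hours

te_IRB approval = (1 + 4·3 + 5)/6 = 18/6 = 3
te_Recruitment = (1 + 4·3 + 11)/6 = 24/6 = 4
te_Instrument calibration = (7 + 4·12 + 23)/6 = 78/6 = 13
te_Pilot data = (8 + 4·12 + 22)/6 = 78/6 = 13
te_Data collection = (6 + 4·10 + 20)/6 = 66/6 = 11
te_Data cleaning = (5 + 4·8 + 11)/6 = 48/6 = 8
te_Analysis = (3 + 4·4 + 5)/6 = 24/6 = 4

Forward pass:
ES_IRB approval = 0; EF_IRB approval = 3
ES_Recruitment = 0; EF_Recruitment = 4
ES_Instrument calibration = 0; EF_Instrument calibration = 13
ES_Pilot data = max(EF_IRB approval=3, EF_Recruitment=4) = 4; EF_Pilot data = 4+13 = 17
ES_Data collection = 4; EF_Data collection = 4+11 = 15
ES_Data cleaning = max(EF_IRB approval=3, EF_Data collection=15) = 15; EF_Data cleaning = 15+8 = 23
ES_Analysis = max(EF_Instrument calibration=13, EF_Pilot data=17, EF_Data cleaning=23) = 23; EF_Analysis = 23+4 = 27
Expected project duration μ = 27 hours. Critical path: Recruitment → Data collection → Data cleaning → Analysis.

Backward pass:
LF_Analysis = 27; LS_Analysis = 27−4 = 23
LF_Data cleaning = LS_Analysis = 23; LS_Data cleaning = 23−8 = 15
LF_Data collection = LS_Data cleaning = 15; LS_Data collection = 15−11 = 4
LF_Pilot data = LS_Analysis = 23; LS_Pilot data = 23−13 = 10
LF_Instrument calibration = LS_Analysis = 23; LS_Instrument calibration = 23−13 = 10
LF_Recruitment = min(LS_Pilot data=10, LS_Data collection=4) = 4; LS_Recruitment = 4−4 = 0
LF_IRB approval = min(LS_Pilot data=10, LS_Data cleaning=15) = 10; LS_IRB approval = 10−3 = 7
Slack_Pilot data = LS_Pilot data − ES_Pilot data = 10 − 4 = 6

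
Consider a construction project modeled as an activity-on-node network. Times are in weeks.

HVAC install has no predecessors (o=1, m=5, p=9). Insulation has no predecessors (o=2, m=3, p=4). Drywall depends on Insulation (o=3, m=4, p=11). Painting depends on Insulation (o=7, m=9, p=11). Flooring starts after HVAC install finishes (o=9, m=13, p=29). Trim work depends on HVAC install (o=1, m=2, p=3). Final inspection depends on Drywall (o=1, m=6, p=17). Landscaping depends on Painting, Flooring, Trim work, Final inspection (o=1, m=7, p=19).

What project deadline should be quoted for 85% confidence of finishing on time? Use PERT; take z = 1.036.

32.8 weeks

te_HVAC install = (1 + 4·5 + 9)/6 = 30/6 = 5; σ²_HVAC install = ((9−1)/6)² = 1.778
te_Insulation = (2 + 4·3 + 4)/6 = 18/6 = 3; σ²_Insulation = ((4−2)/6)² = 0.111
te_Drywall = (3 + 4·4 + 11)/6 = 30/6 = 5; σ²_Drywall = ((11−3)/6)² = 1.778
te_Painting = (7 + 4·9 + 11)/6 = 54/6 = 9; σ²_Painting = ((11−7)/6)² = 0.444
te_Flooring = (9 + 4·13 + 29)/6 = 90/6 = 15; σ²_Flooring = ((29−9)/6)² = 11.111
te_Trim work = (1 + 4·2 + 3)/6 = 12/6 = 2; σ²_Trim work = ((3−1)/6)² = 0.111
te_Final inspection = (1 + 4·6 + 17)/6 = 42/6 = 7; σ²_Final inspection = ((17−1)/6)² = 7.111
te_Landscaping = (1 + 4·7 + 19)/6 = 48/6 = 8; σ²_Landscaping = ((19−1)/6)² = 9.000

Forward pass:
ES_HVAC install = 0; EF_HVAC install = 5
ES_Insulation = 0; EF_Insulation = 3
ES_Drywall = 3; EF_Drywall = 3+5 = 8
ES_Painting = 3; EF_Painting = 3+9 = 12
ES_Flooring = 5; EF_Flooring = 5+15 = 20
ES_Trim work = 5; EF_Trim work = 5+2 = 7
ES_Final inspection = 8; EF_Final inspection = 8+7 = 15
ES_Landscaping = max(EF_Painting=12, EF_Flooring=20, EF_Trim work=7, EF_Final inspection=15) = 20; EF_Landscaping = 20+8 = 28
Expected project duration μ = 28 weeks. Critical path: HVAC install → Flooring → Landscaping.

Variance along critical path = 1.778 + 11.111 + 9.000 = 21.889; σ = 4.679 weeks.
D = μ + z·σ = 28 + 1.036·4.679 = 32.8 weeks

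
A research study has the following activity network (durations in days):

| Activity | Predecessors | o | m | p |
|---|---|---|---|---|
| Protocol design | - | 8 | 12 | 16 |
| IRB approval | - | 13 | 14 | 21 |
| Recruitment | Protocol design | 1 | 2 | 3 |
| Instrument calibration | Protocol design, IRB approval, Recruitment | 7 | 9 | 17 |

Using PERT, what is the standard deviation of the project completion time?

te_Protocol design = (8 + 4·12 + 16)/6 = 72/6 = 12; σ²_Protocol design = ((16−8)/6)² = 1.778
te_IRB approval = (13 + 4·14 + 21)/6 = 90/6 = 15; σ²_IRB approval = ((21−13)/6)² = 1.778
te_Recruitment = (1 + 4·2 + 3)/6 = 12/6 = 2; σ²_Recruitment = ((3−1)/6)² = 0.111
te_Instrument calibration = (7 + 4·9 + 17)/6 = 60/6 = 10; σ²_Instrument calibration = ((17−7)/6)² = 2.778

Forward pass:
ES_Protocol design = 0; EF_Protocol design = 12
ES_IRB approval = 0; EF_IRB approval = 15
ES_Recruitment = 12; EF_Recruitment = 12+2 = 14
ES_Instrument calibration = max(EF_Protocol design=12, EF_IRB approval=15, EF_Recruitment=14) = 15; EF_Instrument calibration = 15+10 = 25
Expected project duration μ = 25 days. Critical path: IRB approval → Instrument calibration.

Variance along critical path = 1.778 + 2.778 = 4.556
σ = √4.556 = 2.134 days

2.13 days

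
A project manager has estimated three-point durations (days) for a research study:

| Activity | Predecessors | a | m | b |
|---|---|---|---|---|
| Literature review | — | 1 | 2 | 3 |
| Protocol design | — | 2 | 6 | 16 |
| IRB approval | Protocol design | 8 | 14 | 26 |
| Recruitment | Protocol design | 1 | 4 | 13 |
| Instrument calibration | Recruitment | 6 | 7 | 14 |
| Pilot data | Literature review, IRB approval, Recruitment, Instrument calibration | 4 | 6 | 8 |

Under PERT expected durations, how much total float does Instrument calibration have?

2 days

te_Literature review = (1 + 4·2 + 3)/6 = 12/6 = 2
te_Protocol design = (2 + 4·6 + 16)/6 = 42/6 = 7
te_IRB approval = (8 + 4·14 + 26)/6 = 90/6 = 15
te_Recruitment = (1 + 4·4 + 13)/6 = 30/6 = 5
te_Instrument calibration = (6 + 4·7 + 14)/6 = 48/6 = 8
te_Pilot data = (4 + 4·6 + 8)/6 = 36/6 = 6

Forward pass:
ES_Literature review = 0; EF_Literature review = 2
ES_Protocol design = 0; EF_Protocol design = 7
ES_IRB approval = 7; EF_IRB approval = 7+15 = 22
ES_Recruitment = 7; EF_Recruitment = 7+5 = 12
ES_Instrument calibration = 12; EF_Instrument calibration = 12+8 = 20
ES_Pilot data = max(EF_Literature review=2, EF_IRB approval=22, EF_Recruitment=12, EF_Instrument calibration=20) = 22; EF_Pilot data = 22+6 = 28
Expected project duration μ = 28 days. Critical path: Protocol design → IRB approval → Pilot data.

Backward pass:
LF_Pilot data = 28; LS_Pilot data = 28−6 = 22
LF_Instrument calibration = LS_Pilot data = 22; LS_Instrument calibration = 22−8 = 14
LF_Recruitment = min(LS_Instrument calibration=14, LS_Pilot data=22) = 14; LS_Recruitment = 14−5 = 9
LF_IRB approval = LS_Pilot data = 22; LS_IRB approval = 22−15 = 7
LF_Protocol design = min(LS_IRB approval=7, LS_Recruitment=9) = 7; LS_Protocol design = 7−7 = 0
LF_Literature review = LS_Pilot data = 22; LS_Literature review = 22−2 = 20
Slack_Instrument calibration = LS_Instrument calibration − ES_Instrument calibration = 14 − 12 = 2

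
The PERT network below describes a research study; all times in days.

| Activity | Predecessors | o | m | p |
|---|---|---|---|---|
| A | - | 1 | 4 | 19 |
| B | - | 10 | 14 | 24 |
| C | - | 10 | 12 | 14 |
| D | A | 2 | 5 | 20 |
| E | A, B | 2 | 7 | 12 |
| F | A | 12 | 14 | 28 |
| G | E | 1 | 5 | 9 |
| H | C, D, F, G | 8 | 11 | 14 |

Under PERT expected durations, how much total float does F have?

te_A = (1 + 4·4 + 19)/6 = 36/6 = 6
te_B = (10 + 4·14 + 24)/6 = 90/6 = 15
te_C = (10 + 4·12 + 14)/6 = 72/6 = 12
te_D = (2 + 4·5 + 20)/6 = 42/6 = 7
te_E = (2 + 4·7 + 12)/6 = 42/6 = 7
te_F = (12 + 4·14 + 28)/6 = 96/6 = 16
te_G = (1 + 4·5 + 9)/6 = 30/6 = 5
te_H = (8 + 4·11 + 14)/6 = 66/6 = 11

Forward pass:
ES_A = 0; EF_A = 6
ES_B = 0; EF_B = 15
ES_C = 0; EF_C = 12
ES_D = 6; EF_D = 6+7 = 13
ES_E = max(EF_A=6, EF_B=15) = 15; EF_E = 15+7 = 22
ES_F = 6; EF_F = 6+16 = 22
ES_G = 22; EF_G = 22+5 = 27
ES_H = max(EF_C=12, EF_D=13, EF_F=22, EF_G=27) = 27; EF_H = 27+11 = 38
Expected project duration μ = 38 days. Critical path: B → E → G → H.

Backward pass:
LF_H = 38; LS_H = 38−11 = 27
LF_G = LS_H = 27; LS_G = 27−5 = 22
LF_F = LS_H = 27; LS_F = 27−16 = 11
LF_E = LS_G = 22; LS_E = 22−7 = 15
LF_D = LS_H = 27; LS_D = 27−7 = 20
LF_C = LS_H = 27; LS_C = 27−12 = 15
LF_B = LS_E = 15; LS_B = 15−15 = 0
LF_A = min(LS_D=20, LS_E=15, LS_F=11) = 11; LS_A = 11−6 = 5
Slack_F = LS_F − ES_F = 11 − 6 = 5

5 days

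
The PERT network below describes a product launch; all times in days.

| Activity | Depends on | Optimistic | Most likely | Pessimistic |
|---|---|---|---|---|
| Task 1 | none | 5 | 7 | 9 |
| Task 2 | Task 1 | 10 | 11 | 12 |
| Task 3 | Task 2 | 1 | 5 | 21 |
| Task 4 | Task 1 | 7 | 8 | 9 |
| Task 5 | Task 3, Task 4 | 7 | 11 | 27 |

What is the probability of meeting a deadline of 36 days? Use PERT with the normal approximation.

te_Task 1 = (5 + 4·7 + 9)/6 = 42/6 = 7; σ²_Task 1 = ((9−5)/6)² = 0.444
te_Task 2 = (10 + 4·11 + 12)/6 = 66/6 = 11; σ²_Task 2 = ((12−10)/6)² = 0.111
te_Task 3 = (1 + 4·5 + 21)/6 = 42/6 = 7; σ²_Task 3 = ((21−1)/6)² = 11.111
te_Task 4 = (7 + 4·8 + 9)/6 = 48/6 = 8; σ²_Task 4 = ((9−7)/6)² = 0.111
te_Task 5 = (7 + 4·11 + 27)/6 = 78/6 = 13; σ²_Task 5 = ((27−7)/6)² = 11.111

Forward pass:
ES_Task 1 = 0; EF_Task 1 = 7
ES_Task 2 = 7; EF_Task 2 = 7+11 = 18
ES_Task 3 = 18; EF_Task 3 = 18+7 = 25
ES_Task 4 = 7; EF_Task 4 = 7+8 = 15
ES_Task 5 = max(EF_Task 3=25, EF_Task 4=15) = 25; EF_Task 5 = 25+13 = 38
Expected project duration μ = 38 days. Critical path: Task 1 → Task 2 → Task 3 → Task 5.

Variance along critical path = 0.444 + 0.111 + 11.111 + 11.111 = 22.778; σ = √22.778 = 4.773 days.
Z = (36 − 38) / 4.773 = -0.419
P(T ≤ 36) = Φ(-0.419) ≈ 0.338

0.338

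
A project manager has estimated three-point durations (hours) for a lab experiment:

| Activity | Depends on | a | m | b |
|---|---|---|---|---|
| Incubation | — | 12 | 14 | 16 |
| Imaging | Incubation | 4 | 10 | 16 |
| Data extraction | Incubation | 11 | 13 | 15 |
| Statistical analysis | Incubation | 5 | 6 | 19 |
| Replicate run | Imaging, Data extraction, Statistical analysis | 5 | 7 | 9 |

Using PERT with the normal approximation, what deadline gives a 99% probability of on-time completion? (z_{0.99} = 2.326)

te_Incubation = (12 + 4·14 + 16)/6 = 84/6 = 14; σ²_Incubation = ((16−12)/6)² = 0.444
te_Imaging = (4 + 4·10 + 16)/6 = 60/6 = 10; σ²_Imaging = ((16−4)/6)² = 4.000
te_Data extraction = (11 + 4·13 + 15)/6 = 78/6 = 13; σ²_Data extraction = ((15−11)/6)² = 0.444
te_Statistical analysis = (5 + 4·6 + 19)/6 = 48/6 = 8; σ²_Statistical analysis = ((19−5)/6)² = 5.444
te_Replicate run = (5 + 4·7 + 9)/6 = 42/6 = 7; σ²_Replicate run = ((9−5)/6)² = 0.444

Forward pass:
ES_Incubation = 0; EF_Incubation = 14
ES_Imaging = 14; EF_Imaging = 14+10 = 24
ES_Data extraction = 14; EF_Data extraction = 14+13 = 27
ES_Statistical analysis = 14; EF_Statistical analysis = 14+8 = 22
ES_Replicate run = max(EF_Imaging=24, EF_Data extraction=27, EF_Statistical analysis=22) = 27; EF_Replicate run = 27+7 = 34
Expected project duration μ = 34 hours. Critical path: Incubation → Data extraction → Replicate run.

Variance along critical path = 0.444 + 0.444 + 0.444 = 1.333; σ = 1.155 hours.
D = μ + z·σ = 34 + 2.326·1.155 = 36.7 hours

36.7 hours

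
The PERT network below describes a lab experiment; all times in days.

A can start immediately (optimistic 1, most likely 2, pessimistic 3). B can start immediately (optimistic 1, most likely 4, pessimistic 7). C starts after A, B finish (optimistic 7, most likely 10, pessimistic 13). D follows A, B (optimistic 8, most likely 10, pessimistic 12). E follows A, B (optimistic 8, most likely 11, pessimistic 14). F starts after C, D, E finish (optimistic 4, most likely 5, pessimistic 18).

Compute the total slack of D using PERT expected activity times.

te_A = (1 + 4·2 + 3)/6 = 12/6 = 2
te_B = (1 + 4·4 + 7)/6 = 24/6 = 4
te_C = (7 + 4·10 + 13)/6 = 60/6 = 10
te_D = (8 + 4·10 + 12)/6 = 60/6 = 10
te_E = (8 + 4·11 + 14)/6 = 66/6 = 11
te_F = (4 + 4·5 + 18)/6 = 42/6 = 7

Forward pass:
ES_A = 0; EF_A = 2
ES_B = 0; EF_B = 4
ES_C = max(EF_A=2, EF_B=4) = 4; EF_C = 4+10 = 14
ES_D = max(EF_A=2, EF_B=4) = 4; EF_D = 4+10 = 14
ES_E = max(EF_A=2, EF_B=4) = 4; EF_E = 4+11 = 15
ES_F = max(EF_C=14, EF_D=14, EF_E=15) = 15; EF_F = 15+7 = 22
Expected project duration μ = 22 days. Critical path: B → E → F.

Backward pass:
LF_F = 22; LS_F = 22−7 = 15
LF_E = LS_F = 15; LS_E = 15−11 = 4
LF_D = LS_F = 15; LS_D = 15−10 = 5
LF_C = LS_F = 15; LS_C = 15−10 = 5
LF_B = min(LS_C=5, LS_D=5, LS_E=4) = 4; LS_B = 4−4 = 0
LF_A = min(LS_C=5, LS_D=5, LS_E=4) = 4; LS_A = 4−2 = 2
Slack_D = LS_D − ES_D = 5 − 4 = 1

1 days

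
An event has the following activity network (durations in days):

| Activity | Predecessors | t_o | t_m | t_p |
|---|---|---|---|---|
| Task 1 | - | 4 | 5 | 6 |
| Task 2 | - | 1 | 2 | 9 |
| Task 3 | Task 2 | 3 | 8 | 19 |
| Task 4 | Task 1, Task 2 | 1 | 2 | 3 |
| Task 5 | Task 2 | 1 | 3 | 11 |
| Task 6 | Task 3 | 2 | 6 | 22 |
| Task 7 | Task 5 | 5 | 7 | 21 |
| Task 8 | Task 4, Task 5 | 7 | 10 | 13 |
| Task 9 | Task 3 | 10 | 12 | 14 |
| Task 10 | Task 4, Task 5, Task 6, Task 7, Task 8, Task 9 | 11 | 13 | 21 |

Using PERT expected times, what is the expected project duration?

te_Task 1 = (4 + 4·5 + 6)/6 = 30/6 = 5
te_Task 2 = (1 + 4·2 + 9)/6 = 18/6 = 3
te_Task 3 = (3 + 4·8 + 19)/6 = 54/6 = 9
te_Task 4 = (1 + 4·2 + 3)/6 = 12/6 = 2
te_Task 5 = (1 + 4·3 + 11)/6 = 24/6 = 4
te_Task 6 = (2 + 4·6 + 22)/6 = 48/6 = 8
te_Task 7 = (5 + 4·7 + 21)/6 = 54/6 = 9
te_Task 8 = (7 + 4·10 + 13)/6 = 60/6 = 10
te_Task 9 = (10 + 4·12 + 14)/6 = 72/6 = 12
te_Task 10 = (11 + 4·13 + 21)/6 = 84/6 = 14

Forward pass:
ES_Task 1 = 0; EF_Task 1 = 5
ES_Task 2 = 0; EF_Task 2 = 3
ES_Task 3 = 3; EF_Task 3 = 3+9 = 12
ES_Task 4 = max(EF_Task 1=5, EF_Task 2=3) = 5; EF_Task 4 = 5+2 = 7
ES_Task 5 = 3; EF_Task 5 = 3+4 = 7
ES_Task 6 = 12; EF_Task 6 = 12+8 = 20
ES_Task 7 = 7; EF_Task 7 = 7+9 = 16
ES_Task 8 = max(EF_Task 4=7, EF_Task 5=7) = 7; EF_Task 8 = 7+10 = 17
ES_Task 9 = 12; EF_Task 9 = 12+12 = 24
ES_Task 10 = max(EF_Task 4=7, EF_Task 5=7, EF_Task 6=20, EF_Task 7=16, EF_Task 8=17, EF_Task 9=24) = 24; EF_Task 10 = 24+14 = 38
Expected project duration μ = 38 days. Critical path: Task 2 → Task 3 → Task 9 → Task 10.

38 days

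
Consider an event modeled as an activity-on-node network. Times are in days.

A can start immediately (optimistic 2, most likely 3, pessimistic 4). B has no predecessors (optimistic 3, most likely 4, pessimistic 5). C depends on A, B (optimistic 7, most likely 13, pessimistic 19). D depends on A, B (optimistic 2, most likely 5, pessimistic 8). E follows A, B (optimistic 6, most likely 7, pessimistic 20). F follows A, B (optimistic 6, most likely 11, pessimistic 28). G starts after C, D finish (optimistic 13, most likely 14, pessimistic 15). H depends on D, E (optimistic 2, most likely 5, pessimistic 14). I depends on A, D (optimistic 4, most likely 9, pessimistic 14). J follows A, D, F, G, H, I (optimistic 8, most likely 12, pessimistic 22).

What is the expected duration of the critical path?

te_A = (2 + 4·3 + 4)/6 = 18/6 = 3
te_B = (3 + 4·4 + 5)/6 = 24/6 = 4
te_C = (7 + 4·13 + 19)/6 = 78/6 = 13
te_D = (2 + 4·5 + 8)/6 = 30/6 = 5
te_E = (6 + 4·7 + 20)/6 = 54/6 = 9
te_F = (6 + 4·11 + 28)/6 = 78/6 = 13
te_G = (13 + 4·14 + 15)/6 = 84/6 = 14
te_H = (2 + 4·5 + 14)/6 = 36/6 = 6
te_I = (4 + 4·9 + 14)/6 = 54/6 = 9
te_J = (8 + 4·12 + 22)/6 = 78/6 = 13

Forward pass:
ES_A = 0; EF_A = 3
ES_B = 0; EF_B = 4
ES_C = max(EF_A=3, EF_B=4) = 4; EF_C = 4+13 = 17
ES_D = max(EF_A=3, EF_B=4) = 4; EF_D = 4+5 = 9
ES_E = max(EF_A=3, EF_B=4) = 4; EF_E = 4+9 = 13
ES_F = max(EF_A=3, EF_B=4) = 4; EF_F = 4+13 = 17
ES_G = max(EF_C=17, EF_D=9) = 17; EF_G = 17+14 = 31
ES_H = max(EF_D=9, EF_E=13) = 13; EF_H = 13+6 = 19
ES_I = max(EF_A=3, EF_D=9) = 9; EF_I = 9+9 = 18
ES_J = max(EF_A=3, EF_D=9, EF_F=17, EF_G=31, EF_H=19, EF_I=18) = 31; EF_J = 31+13 = 44
Expected project duration μ = 44 days. Critical path: B → C → G → J.

44 days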